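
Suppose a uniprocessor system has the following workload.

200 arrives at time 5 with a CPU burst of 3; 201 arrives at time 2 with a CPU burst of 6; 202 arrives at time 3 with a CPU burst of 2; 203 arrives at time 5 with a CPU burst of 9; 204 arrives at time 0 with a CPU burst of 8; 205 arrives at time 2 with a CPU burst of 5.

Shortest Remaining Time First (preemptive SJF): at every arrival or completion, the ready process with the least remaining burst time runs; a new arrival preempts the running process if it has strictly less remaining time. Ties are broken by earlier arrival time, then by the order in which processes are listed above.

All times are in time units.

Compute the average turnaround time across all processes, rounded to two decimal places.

Gantt: | 204 0-2 | 205 2-3 | 202 3-5 | 200 5-8 | 205 8-12 | 204 12-18 | 201 18-24 | 203 24-33 |
Completion: 200=8  201=24  202=5  203=33  204=18  205=12
Turnaround times: 200=3, 201=22, 202=2, 203=28, 204=18, 205=10
Average turnaround = (3+22+2+28+18+10) / 6 = 83/6 = 13.83

13.83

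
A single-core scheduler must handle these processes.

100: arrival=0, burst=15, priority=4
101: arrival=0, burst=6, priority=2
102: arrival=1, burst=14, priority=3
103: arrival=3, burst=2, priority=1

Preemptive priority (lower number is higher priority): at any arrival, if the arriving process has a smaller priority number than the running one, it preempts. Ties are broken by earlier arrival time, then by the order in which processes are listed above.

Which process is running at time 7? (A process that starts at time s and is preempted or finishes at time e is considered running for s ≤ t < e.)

101

Timeline: | 101 0-3 | 103 3-5 | 101 5-8 | 102 8-22 | 100 22-37 |
Completion: 100=37  101=8  102=22  103=5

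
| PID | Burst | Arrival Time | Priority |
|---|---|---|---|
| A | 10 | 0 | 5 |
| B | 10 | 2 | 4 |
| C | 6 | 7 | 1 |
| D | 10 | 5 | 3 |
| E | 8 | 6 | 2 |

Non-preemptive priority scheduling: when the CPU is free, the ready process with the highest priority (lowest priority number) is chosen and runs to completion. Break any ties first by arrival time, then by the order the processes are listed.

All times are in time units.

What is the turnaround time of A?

10

Gantt: | A 0-10 | C 10-16 | E 16-24 | D 24-34 | B 34-44 |
Completion: A=10  B=44  C=16  D=34  E=24
Turnaround(A) = completion − arrival = 10 − 0 = 10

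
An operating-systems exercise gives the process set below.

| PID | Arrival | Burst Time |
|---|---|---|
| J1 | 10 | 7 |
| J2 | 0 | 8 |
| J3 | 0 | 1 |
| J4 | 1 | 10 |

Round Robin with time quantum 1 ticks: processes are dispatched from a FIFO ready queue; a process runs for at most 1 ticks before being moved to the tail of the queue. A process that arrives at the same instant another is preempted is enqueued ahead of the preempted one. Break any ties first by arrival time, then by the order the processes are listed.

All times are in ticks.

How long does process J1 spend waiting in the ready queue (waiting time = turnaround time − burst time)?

Timeline: | J2 0-1 | J3 1-2 | J4 2-3 | J2 3-4 | J4 4-5 | J2 5-6 | J4 6-7 | J2 7-8 | J4 8-9 | J2 9-10 | J4 10-11 | J1 11-12 | J2 12-13 | J4 13-14 | J1 14-15 | J2 15-16 | J4 16-17 | J1 17-18 | J2 18-19 | J4 19-20 | J1 20-21 | J4 21-22 | J1 22-23 | J4 23-24 | J1 24-26 |
Completion: J1=26  J2=19  J3=2  J4=24
Waiting(J1) = turnaround − burst = 16 − 7 = 9

9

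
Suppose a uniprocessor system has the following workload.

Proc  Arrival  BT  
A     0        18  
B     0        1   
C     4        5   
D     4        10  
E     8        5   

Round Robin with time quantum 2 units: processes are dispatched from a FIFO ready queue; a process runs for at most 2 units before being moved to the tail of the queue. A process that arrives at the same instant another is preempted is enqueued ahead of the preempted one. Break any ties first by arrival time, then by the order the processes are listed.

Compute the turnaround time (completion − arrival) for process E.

Gantt: | A 0-2 | B 2-3 | A 3-5 | C 5-7 | D 7-9 | A 9-11 | C 11-13 | E 13-15 | D 15-17 | A 17-19 | C 19-20 | E 20-22 | D 22-24 | A 24-26 | E 26-27 | D 27-29 | A 29-31 | D 31-33 | A 33-39 |
Completion: A=39  B=3  C=20  D=33  E=27
Turnaround(E) = completion − arrival = 27 − 8 = 19

19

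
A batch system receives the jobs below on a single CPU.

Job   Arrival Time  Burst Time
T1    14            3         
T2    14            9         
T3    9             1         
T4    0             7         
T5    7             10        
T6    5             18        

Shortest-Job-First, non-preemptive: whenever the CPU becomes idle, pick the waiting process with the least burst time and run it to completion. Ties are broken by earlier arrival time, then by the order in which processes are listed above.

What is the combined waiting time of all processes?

Timeline: | T4 0-7 | T5 7-17 | T3 17-18 | T1 18-21 | T2 21-30 | T6 30-48 |
Completion: T1=21  T2=30  T3=18  T4=7  T5=17  T6=48
Turnaround (C−A): T1=7  T2=16  T3=9  T4=7  T5=10  T6=43
Waiting = turnaround − burst: T1=4, T2=7, T3=8, T4=0, T5=0, T6=25
Total waiting = 4 + 7 + 8 + 0 + 0 + 25 = 44

44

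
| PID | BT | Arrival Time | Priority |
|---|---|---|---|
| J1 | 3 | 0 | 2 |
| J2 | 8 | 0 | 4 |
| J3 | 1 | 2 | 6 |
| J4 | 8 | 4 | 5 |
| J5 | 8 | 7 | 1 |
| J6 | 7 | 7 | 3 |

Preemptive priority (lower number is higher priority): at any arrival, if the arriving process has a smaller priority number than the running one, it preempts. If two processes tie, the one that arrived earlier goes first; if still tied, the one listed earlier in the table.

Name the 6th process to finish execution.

Schedule: | J1 0-3 | J2 3-7 | J5 7-15 | J6 15-22 | J2 22-26 | J4 26-34 | J3 34-35 |
Completion: J1=3  J2=26  J3=35  J4=34  J5=15  J6=22
Finish order: J1 → J5 → J6 → J2 → J4 → J3

J3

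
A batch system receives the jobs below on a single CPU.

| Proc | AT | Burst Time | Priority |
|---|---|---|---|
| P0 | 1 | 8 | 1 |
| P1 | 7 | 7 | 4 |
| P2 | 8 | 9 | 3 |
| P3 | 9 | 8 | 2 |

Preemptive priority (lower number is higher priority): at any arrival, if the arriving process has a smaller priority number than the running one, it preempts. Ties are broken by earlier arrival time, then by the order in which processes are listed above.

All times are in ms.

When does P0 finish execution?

Timeline: | idle 0-1 | P0 1-9 | P3 9-17 | P2 17-26 | P1 26-33 |
Completion: P0=9  P1=33  P2=26  P3=17
Turnaround (C−A): P0=8  P1=26  P2=18  P3=8

9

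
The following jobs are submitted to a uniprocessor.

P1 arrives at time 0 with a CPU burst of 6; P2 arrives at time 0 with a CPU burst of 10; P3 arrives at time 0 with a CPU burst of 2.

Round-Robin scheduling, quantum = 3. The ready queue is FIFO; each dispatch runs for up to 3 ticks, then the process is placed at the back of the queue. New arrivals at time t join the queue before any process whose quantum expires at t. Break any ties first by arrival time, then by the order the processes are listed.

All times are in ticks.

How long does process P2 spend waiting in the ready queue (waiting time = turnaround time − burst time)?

8

Gantt: | P1 0-3 | P2 3-6 | P3 6-8 | P1 8-11 | P2 11-18 |
Completion: P1=11  P2=18  P3=8
Turnaround (C−A): P1=11  P2=18  P3=8
Waiting(P2) = turnaround − burst = 18 − 10 = 8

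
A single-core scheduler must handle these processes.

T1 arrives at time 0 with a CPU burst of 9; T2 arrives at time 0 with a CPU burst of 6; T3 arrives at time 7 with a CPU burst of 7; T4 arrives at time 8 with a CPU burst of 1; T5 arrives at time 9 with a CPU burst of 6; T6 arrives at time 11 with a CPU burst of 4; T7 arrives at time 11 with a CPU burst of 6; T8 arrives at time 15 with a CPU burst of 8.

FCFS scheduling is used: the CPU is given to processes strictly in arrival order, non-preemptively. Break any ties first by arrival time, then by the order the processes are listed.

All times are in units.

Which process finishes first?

T1

Timeline: | T1 0-9 | T2 9-15 | T3 15-22 | T4 22-23 | T5 23-29 | T6 29-33 | T7 33-39 | T8 39-47 |
Completion: T1=9  T2=15  T3=22  T4=23  T5=29  T6=33  T7=39  T8=47
Turnaround (C−A): T1=9  T2=15  T3=15  T4=15  T5=20  T6=22  T7=28  T8=32
Finish order: T1 → T2 → T3 → T4 → T5 → T6 → T7 → T8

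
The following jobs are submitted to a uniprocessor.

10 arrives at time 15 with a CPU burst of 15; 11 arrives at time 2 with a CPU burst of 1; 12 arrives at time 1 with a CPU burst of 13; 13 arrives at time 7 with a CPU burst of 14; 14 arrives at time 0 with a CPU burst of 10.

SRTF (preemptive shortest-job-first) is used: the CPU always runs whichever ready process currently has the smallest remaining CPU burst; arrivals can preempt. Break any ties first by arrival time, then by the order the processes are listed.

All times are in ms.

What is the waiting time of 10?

Schedule: | 14 0-2 | 11 2-3 | 14 3-11 | 12 11-24 | 13 24-38 | 10 38-53 |
Completion: 10=53  11=3  12=24  13=38  14=11
Turnaround (C−A): 10=38  11=1  12=23  13=31  14=11
Waiting(10) = turnaround − burst = 38 − 15 = 23

23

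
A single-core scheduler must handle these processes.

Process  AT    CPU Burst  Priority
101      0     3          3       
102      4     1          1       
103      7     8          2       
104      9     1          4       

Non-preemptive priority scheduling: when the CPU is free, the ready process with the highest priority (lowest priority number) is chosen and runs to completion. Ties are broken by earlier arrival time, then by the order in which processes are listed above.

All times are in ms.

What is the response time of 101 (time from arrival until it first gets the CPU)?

0

Gantt: | 101 0-3 | idle 3-4 | 102 4-5 | idle 5-7 | 103 7-15 | 104 15-16 |
Completion: 101=3  102=5  103=15  104=16
Turnaround (C−A): 101=3  102=1  103=8  104=7
Response(101) = first start − arrival = 0 − 0 = 0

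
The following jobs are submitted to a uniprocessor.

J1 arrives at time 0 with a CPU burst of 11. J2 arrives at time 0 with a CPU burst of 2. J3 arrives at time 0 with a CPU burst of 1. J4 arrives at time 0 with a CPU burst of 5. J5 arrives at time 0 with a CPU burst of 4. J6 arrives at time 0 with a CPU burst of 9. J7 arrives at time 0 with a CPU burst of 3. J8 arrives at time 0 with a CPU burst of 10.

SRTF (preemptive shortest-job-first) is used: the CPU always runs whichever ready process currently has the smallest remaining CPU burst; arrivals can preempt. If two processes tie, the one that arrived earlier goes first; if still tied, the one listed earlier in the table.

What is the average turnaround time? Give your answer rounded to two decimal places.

17.25

Timeline: | J3 0-1 | J2 1-3 | J7 3-6 | J5 6-10 | J4 10-15 | J6 15-24 | J8 24-34 | J1 34-45 |
Completion: J1=45  J2=3  J3=1  J4=15  J5=10  J6=24  J7=6  J8=34
Turnaround times: J1=45, J2=3, J3=1, J4=15, J5=10, J6=24, J7=6, J8=34
Average turnaround = (45+3+1+15+10+24+6+34) / 8 = 138/8 = 17.25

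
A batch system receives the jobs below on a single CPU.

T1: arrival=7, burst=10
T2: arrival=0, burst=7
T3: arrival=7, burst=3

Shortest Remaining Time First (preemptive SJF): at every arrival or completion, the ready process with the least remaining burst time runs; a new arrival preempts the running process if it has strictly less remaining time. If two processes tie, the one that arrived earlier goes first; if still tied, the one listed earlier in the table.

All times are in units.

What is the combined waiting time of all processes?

3

Schedule: | T2 0-7 | T3 7-10 | T1 10-20 |
Completion: T1=20  T2=7  T3=10
Turnaround (C−A): T1=13  T2=7  T3=3
Waiting = turnaround − burst: T1=3, T2=0, T3=0
Total waiting = 3 + 0 + 0 = 3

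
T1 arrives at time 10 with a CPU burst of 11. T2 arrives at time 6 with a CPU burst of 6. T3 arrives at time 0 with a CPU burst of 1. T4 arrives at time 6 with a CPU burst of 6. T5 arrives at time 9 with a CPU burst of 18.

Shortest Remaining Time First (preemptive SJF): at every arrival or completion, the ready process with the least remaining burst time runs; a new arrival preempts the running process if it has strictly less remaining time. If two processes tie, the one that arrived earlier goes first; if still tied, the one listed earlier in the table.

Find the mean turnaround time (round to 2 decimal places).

15.20

Timeline: | T3 0-1 | idle 1-6 | T2 6-12 | T4 12-18 | T1 18-29 | T5 29-47 |
Completion: T1=29  T2=12  T3=1  T4=18  T5=47
Turnaround (C−A): T1=19  T2=6  T3=1  T4=12  T5=38
Turnaround times: T1=19, T2=6, T3=1, T4=12, T5=38
Average turnaround = (19+6+1+12+38) / 5 = 76/5 = 15.20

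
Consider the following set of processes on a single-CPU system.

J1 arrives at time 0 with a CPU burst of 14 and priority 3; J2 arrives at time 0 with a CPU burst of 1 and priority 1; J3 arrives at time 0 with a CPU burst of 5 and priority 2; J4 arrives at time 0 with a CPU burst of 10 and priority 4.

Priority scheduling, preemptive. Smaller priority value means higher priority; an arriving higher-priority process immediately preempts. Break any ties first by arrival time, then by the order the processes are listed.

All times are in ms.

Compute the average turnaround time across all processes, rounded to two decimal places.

Timeline: | J2 0-1 | J3 1-6 | J1 6-20 | J4 20-30 |
Completion: J1=20  J2=1  J3=6  J4=30
Turnaround (C−A): J1=20  J2=1  J3=6  J4=30
Turnaround times: J1=20, J2=1, J3=6, J4=30
Average turnaround = (20+1+6+30) / 4 = 57/4 = 14.25

14.25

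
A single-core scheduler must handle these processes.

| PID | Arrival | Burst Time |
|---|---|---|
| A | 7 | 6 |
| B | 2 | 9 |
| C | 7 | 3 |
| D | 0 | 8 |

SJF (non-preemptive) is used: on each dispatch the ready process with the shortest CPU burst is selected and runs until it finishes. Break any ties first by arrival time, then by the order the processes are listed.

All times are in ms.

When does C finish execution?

Gantt: | D 0-8 | C 8-11 | A 11-17 | B 17-26 |
Completion: A=17  B=26  C=11  D=8
Turnaround (C−A): A=10  B=24  C=4  D=8

11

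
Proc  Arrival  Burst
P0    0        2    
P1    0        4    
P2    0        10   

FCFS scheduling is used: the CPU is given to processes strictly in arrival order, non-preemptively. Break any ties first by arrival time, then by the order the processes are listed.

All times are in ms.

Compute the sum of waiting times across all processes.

8

Timeline: | P0 0-2 | P1 2-6 | P2 6-16 |
Completion: P0=2  P1=6  P2=16
Turnaround (C−A): P0=2  P1=6  P2=16
Waiting = turnaround − burst: P0=0, P1=2, P2=6
Total waiting = 0 + 2 + 6 = 8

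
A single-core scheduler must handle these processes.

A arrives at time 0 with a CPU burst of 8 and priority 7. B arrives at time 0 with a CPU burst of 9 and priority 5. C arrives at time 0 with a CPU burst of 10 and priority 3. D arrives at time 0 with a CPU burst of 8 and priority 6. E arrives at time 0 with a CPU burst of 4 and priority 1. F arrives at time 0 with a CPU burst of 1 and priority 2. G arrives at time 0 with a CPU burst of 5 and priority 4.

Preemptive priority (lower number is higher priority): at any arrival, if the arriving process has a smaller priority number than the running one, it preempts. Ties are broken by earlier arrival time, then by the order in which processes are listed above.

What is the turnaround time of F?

5

Gantt: | E 0-4 | F 4-5 | C 5-15 | G 15-20 | B 20-29 | D 29-37 | A 37-45 |
Completion: A=45  B=29  C=15  D=37  E=4  F=5  G=20
Turnaround(F) = completion − arrival = 5 − 0 = 5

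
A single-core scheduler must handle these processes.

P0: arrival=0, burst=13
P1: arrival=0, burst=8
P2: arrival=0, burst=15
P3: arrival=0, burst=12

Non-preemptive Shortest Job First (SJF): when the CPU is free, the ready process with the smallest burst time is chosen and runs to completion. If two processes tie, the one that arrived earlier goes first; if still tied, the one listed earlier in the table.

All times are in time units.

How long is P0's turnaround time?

Timeline: | P1 0-8 | P3 8-20 | P0 20-33 | P2 33-48 |
Completion: P0=33  P1=8  P2=48  P3=20
Turnaround(P0) = completion − arrival = 33 − 0 = 33

33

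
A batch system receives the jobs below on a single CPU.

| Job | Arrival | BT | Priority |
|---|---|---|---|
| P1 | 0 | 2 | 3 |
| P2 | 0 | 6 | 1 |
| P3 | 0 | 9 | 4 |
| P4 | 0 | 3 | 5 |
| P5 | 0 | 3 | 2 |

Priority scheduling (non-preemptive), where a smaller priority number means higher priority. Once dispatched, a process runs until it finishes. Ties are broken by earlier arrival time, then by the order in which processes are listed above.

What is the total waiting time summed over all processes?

46

Schedule: | P2 0-6 | P5 6-9 | P1 9-11 | P3 11-20 | P4 20-23 |
Completion: P1=11  P2=6  P3=20  P4=23  P5=9
Turnaround (C−A): P1=11  P2=6  P3=20  P4=23  P5=9
Waiting = turnaround − burst: P1=9, P2=0, P3=11, P4=20, P5=6
Total waiting = 9 + 0 + 11 + 20 + 6 = 46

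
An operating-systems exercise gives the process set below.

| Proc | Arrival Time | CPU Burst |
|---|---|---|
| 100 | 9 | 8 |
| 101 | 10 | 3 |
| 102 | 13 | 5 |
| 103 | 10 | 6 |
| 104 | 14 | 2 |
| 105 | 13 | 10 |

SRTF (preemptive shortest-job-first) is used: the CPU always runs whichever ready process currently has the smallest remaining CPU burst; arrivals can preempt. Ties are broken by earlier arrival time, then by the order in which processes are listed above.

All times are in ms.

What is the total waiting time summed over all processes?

48

Gantt: | idle 0-9 | 100 9-10 | 101 10-13 | 102 13-14 | 104 14-16 | 102 16-20 | 103 20-26 | 100 26-33 | 105 33-43 |
Completion: 100=33  101=13  102=20  103=26  104=16  105=43
Waiting = turnaround − burst: 100=16, 101=0, 102=2, 103=10, 104=0, 105=20
Total waiting = 16 + 0 + 2 + 10 + 0 + 20 = 48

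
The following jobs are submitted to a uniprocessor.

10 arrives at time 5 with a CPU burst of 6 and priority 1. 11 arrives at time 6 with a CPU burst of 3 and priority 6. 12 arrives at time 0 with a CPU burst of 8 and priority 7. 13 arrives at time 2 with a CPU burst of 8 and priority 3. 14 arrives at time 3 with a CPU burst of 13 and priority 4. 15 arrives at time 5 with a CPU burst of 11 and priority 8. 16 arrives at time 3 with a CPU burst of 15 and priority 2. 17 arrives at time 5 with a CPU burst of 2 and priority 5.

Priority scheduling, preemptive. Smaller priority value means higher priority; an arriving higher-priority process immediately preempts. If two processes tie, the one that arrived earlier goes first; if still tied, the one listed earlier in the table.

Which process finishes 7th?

12

Gantt: | 12 0-2 | 13 2-3 | 16 3-5 | 10 5-11 | 16 11-24 | 13 24-31 | 14 31-44 | 17 44-46 | 11 46-49 | 12 49-55 | 15 55-66 |
Completion: 10=11  11=49  12=55  13=31  14=44  15=66  16=24  17=46
Turnaround (C−A): 10=6  11=43  12=55  13=29  14=41  15=61  16=21  17=41
Finish order: 10 → 16 → 13 → 14 → 17 → 11 → 12 → 15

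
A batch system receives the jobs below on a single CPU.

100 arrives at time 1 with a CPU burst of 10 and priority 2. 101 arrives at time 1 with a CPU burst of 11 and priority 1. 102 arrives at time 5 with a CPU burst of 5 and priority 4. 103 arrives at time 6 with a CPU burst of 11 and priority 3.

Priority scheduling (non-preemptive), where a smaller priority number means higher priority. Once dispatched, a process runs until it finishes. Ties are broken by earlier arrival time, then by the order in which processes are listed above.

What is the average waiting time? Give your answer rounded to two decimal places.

Gantt: | idle 0-1 | 101 1-12 | 100 12-22 | 103 22-33 | 102 33-38 |
Completion: 100=22  101=12  102=38  103=33
Turnaround (C−A): 100=21  101=11  102=33  103=27
Waiting times: 100=11, 101=0, 102=28, 103=16
Average waiting = (11+0+28+16) / 4 = 55/4 = 13.75

13.75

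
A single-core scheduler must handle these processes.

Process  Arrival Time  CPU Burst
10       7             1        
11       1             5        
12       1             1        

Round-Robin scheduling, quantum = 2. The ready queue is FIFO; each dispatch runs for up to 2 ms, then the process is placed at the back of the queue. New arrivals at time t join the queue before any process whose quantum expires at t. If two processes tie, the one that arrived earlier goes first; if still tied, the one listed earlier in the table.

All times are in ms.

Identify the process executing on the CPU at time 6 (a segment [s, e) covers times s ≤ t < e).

11

Schedule: | idle 0-1 | 11 1-3 | 12 3-4 | 11 4-7 | 10 7-8 |
Completion: 10=8  11=7  12=4
Turnaround (C−A): 10=1  11=6  12=3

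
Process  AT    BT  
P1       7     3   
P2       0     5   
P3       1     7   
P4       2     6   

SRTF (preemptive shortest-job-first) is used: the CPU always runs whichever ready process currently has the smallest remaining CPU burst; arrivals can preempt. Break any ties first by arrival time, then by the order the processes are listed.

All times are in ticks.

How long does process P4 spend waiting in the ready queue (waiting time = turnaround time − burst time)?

Timeline: | P2 0-5 | P4 5-7 | P1 7-10 | P4 10-14 | P3 14-21 |
Completion: P1=10  P2=5  P3=21  P4=14
Turnaround (C−A): P1=3  P2=5  P3=20  P4=12
Waiting(P4) = turnaround − burst = 12 − 6 = 6

6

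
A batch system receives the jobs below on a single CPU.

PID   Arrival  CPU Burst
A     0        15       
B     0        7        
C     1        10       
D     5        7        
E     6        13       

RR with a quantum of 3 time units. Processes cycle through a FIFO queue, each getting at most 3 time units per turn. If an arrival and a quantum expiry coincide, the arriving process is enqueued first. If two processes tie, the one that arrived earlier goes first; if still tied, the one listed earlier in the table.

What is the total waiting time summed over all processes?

Timeline: | A 0-3 | B 3-6 | C 6-9 | A 9-12 | D 12-15 | E 15-18 | B 18-21 | C 21-24 | A 24-27 | D 27-30 | E 30-33 | B 33-34 | C 34-37 | A 37-40 | D 40-41 | E 41-44 | C 44-45 | A 45-48 | E 48-52 |
Completion: A=48  B=34  C=45  D=41  E=52
Waiting = turnaround − burst: A=33, B=27, C=34, D=29, E=33
Total waiting = 33 + 27 + 34 + 29 + 33 = 156

156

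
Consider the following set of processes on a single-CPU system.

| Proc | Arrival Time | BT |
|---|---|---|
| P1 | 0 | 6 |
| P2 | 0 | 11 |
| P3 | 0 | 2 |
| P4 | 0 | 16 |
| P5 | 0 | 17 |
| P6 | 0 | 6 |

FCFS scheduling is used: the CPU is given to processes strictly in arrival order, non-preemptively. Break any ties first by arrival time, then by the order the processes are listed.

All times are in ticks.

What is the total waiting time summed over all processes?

129

Schedule: | P1 0-6 | P2 6-17 | P3 17-19 | P4 19-35 | P5 35-52 | P6 52-58 |
Completion: P1=6  P2=17  P3=19  P4=35  P5=52  P6=58
Waiting = turnaround − burst: P1=0, P2=6, P3=17, P4=19, P5=35, P6=52
Total waiting = 0 + 6 + 17 + 19 + 35 + 52 = 129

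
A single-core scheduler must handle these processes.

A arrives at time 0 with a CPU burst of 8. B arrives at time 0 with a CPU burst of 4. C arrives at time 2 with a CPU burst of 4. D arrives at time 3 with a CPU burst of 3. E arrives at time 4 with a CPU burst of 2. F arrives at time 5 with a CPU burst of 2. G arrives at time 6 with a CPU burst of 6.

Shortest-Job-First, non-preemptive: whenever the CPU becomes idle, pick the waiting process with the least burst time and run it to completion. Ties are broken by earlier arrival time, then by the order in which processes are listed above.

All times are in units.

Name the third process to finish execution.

Gantt: | B 0-4 | E 4-6 | F 6-8 | D 8-11 | C 11-15 | G 15-21 | A 21-29 |
Completion: A=29  B=4  C=15  D=11  E=6  F=8  G=21
Turnaround (C−A): A=29  B=4  C=13  D=8  E=2  F=3  G=15
Finish order: B → E → F → D → C → G → A

F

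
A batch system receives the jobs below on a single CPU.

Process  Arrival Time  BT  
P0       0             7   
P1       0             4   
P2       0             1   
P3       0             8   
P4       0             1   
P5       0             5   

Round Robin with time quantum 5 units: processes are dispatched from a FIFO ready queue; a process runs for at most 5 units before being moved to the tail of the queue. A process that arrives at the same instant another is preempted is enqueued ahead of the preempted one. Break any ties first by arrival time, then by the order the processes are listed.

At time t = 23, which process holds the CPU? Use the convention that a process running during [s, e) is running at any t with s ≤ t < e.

P3

Gantt: | P0 0-5 | P1 5-9 | P2 9-10 | P3 10-15 | P4 15-16 | P5 16-21 | P0 21-23 | P3 23-26 |
Completion: P0=23  P1=9  P2=10  P3=26  P4=16  P5=21
Turnaround (C−A): P0=23  P1=9  P2=10  P3=26  P4=16  P5=21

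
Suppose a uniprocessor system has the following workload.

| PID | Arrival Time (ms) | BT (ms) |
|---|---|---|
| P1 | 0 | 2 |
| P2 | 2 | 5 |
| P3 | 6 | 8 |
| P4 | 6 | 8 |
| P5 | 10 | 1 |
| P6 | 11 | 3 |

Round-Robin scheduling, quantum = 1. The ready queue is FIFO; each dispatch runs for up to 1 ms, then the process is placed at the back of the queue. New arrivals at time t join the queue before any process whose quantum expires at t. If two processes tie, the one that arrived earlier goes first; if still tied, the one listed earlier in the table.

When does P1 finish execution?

2

Schedule: | P1 0-2 | P2 2-6 | P3 6-7 | P4 7-8 | P2 8-9 | P3 9-10 | P4 10-11 | P5 11-12 | P3 12-13 | P6 13-14 | P4 14-15 | P3 15-16 | P6 16-17 | P4 17-18 | P3 18-19 | P6 19-20 | P4 20-21 | P3 21-22 | P4 22-23 | P3 23-24 | P4 24-25 | P3 25-26 | P4 26-27 |
Completion: P1=2  P2=9  P3=26  P4=27  P5=12  P6=20
Turnaround (C−A): P1=2  P2=7  P3=20  P4=21  P5=2  P6=9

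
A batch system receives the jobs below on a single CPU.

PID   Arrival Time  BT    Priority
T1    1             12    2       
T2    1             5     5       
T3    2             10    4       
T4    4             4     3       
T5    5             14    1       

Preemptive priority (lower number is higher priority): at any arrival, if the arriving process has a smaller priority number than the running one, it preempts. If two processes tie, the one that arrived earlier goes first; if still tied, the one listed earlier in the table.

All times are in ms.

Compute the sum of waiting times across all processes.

Timeline: | idle 0-1 | T1 1-5 | T5 5-19 | T1 19-27 | T4 27-31 | T3 31-41 | T2 41-46 |
Completion: T1=27  T2=46  T3=41  T4=31  T5=19
Waiting = turnaround − burst: T1=14, T2=40, T3=29, T4=23, T5=0
Total waiting = 14 + 40 + 29 + 23 + 0 = 106

106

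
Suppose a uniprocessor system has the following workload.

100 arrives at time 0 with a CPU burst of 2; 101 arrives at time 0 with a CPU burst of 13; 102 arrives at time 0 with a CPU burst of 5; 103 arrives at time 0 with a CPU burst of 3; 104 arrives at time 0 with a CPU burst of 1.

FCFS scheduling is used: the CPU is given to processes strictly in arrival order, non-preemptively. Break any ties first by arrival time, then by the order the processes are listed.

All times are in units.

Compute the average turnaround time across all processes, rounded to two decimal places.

Timeline: | 100 0-2 | 101 2-15 | 102 15-20 | 103 20-23 | 104 23-24 |
Completion: 100=2  101=15  102=20  103=23  104=24
Turnaround (C−A): 100=2  101=15  102=20  103=23  104=24
Turnaround times: 100=2, 101=15, 102=20, 103=23, 104=24
Average turnaround = (2+15+20+23+24) / 5 = 84/5 = 16.80

16.80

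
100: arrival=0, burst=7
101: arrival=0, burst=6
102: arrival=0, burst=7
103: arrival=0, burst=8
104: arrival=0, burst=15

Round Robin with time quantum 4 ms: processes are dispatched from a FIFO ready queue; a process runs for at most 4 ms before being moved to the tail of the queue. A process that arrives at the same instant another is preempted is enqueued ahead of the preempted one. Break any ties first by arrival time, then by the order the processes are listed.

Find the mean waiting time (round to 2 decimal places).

21.60

Schedule: | 100 0-4 | 101 4-8 | 102 8-12 | 103 12-16 | 104 16-20 | 100 20-23 | 101 23-25 | 102 25-28 | 103 28-32 | 104 32-43 |
Completion: 100=23  101=25  102=28  103=32  104=43
Turnaround (C−A): 100=23  101=25  102=28  103=32  104=43
Waiting times: 100=16, 101=19, 102=21, 103=24, 104=28
Average waiting = (16+19+21+24+28) / 5 = 108/5 = 21.60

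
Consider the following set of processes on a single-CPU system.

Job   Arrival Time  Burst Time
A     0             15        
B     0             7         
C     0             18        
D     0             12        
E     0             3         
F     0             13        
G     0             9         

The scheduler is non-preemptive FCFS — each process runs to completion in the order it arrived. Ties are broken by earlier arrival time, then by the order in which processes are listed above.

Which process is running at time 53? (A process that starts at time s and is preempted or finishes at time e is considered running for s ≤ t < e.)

Timeline: | A 0-15 | B 15-22 | C 22-40 | D 40-52 | E 52-55 | F 55-68 | G 68-77 |
Completion: A=15  B=22  C=40  D=52  E=55  F=68  G=77

E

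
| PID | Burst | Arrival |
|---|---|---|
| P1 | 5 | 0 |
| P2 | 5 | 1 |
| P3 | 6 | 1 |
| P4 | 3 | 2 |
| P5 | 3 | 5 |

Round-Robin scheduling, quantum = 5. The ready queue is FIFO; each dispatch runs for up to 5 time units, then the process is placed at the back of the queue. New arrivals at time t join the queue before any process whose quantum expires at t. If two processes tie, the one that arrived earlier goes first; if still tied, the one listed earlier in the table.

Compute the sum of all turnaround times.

Gantt: | P1 0-5 | P2 5-10 | P3 10-15 | P4 15-18 | P5 18-21 | P3 21-22 |
Completion: P1=5  P2=10  P3=22  P4=18  P5=21
Turnaround (C−A): P1=5  P2=9  P3=21  P4=16  P5=16
Turnaround = completion − arrival: P1=5, P2=9, P3=21, P4=16, P5=16
Total turnaround = 5 + 9 + 21 + 16 + 16 = 67

67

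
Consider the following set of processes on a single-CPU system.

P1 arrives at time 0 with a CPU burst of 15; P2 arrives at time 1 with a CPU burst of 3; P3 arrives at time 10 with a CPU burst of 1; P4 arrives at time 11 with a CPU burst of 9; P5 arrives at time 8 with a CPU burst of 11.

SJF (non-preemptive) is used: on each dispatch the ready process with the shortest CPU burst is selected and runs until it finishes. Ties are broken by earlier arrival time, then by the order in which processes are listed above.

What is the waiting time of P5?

Schedule: | P1 0-15 | P3 15-16 | P2 16-19 | P4 19-28 | P5 28-39 |
Completion: P1=15  P2=19  P3=16  P4=28  P5=39
Turnaround (C−A): P1=15  P2=18  P3=6  P4=17  P5=31
Waiting(P5) = turnaround − burst = 31 − 11 = 20

20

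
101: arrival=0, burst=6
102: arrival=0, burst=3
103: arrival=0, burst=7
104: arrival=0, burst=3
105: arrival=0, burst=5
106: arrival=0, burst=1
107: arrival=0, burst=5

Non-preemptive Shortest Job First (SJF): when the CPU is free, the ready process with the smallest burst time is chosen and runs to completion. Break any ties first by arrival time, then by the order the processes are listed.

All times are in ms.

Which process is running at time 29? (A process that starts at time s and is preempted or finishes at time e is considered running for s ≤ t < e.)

Schedule: | 106 0-1 | 102 1-4 | 104 4-7 | 105 7-12 | 107 12-17 | 101 17-23 | 103 23-30 |
Completion: 101=23  102=4  103=30  104=7  105=12  106=1  107=17

103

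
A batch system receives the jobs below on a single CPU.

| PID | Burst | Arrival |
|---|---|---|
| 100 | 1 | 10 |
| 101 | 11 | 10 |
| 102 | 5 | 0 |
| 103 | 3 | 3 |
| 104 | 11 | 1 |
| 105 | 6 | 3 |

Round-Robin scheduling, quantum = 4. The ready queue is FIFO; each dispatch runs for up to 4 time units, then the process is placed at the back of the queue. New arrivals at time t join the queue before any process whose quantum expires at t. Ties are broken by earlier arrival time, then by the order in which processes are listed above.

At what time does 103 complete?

11

Timeline: | 102 0-4 | 104 4-8 | 103 8-11 | 105 11-15 | 102 15-16 | 104 16-20 | 100 20-21 | 101 21-25 | 105 25-27 | 104 27-30 | 101 30-37 |
Completion: 100=21  101=37  102=16  103=11  104=30  105=27
Turnaround (C−A): 100=11  101=27  102=16  103=8  104=29  105=24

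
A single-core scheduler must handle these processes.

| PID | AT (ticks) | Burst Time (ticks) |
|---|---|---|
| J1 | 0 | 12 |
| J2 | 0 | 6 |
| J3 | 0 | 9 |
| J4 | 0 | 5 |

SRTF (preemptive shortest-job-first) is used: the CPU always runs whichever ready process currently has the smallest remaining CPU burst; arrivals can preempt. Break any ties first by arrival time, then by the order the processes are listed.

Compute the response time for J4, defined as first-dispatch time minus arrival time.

0

Schedule: | J4 0-5 | J2 5-11 | J3 11-20 | J1 20-32 |
Completion: J1=32  J2=11  J3=20  J4=5
Turnaround (C−A): J1=32  J2=11  J3=20  J4=5
Response(J4) = first start − arrival = 0 − 0 = 0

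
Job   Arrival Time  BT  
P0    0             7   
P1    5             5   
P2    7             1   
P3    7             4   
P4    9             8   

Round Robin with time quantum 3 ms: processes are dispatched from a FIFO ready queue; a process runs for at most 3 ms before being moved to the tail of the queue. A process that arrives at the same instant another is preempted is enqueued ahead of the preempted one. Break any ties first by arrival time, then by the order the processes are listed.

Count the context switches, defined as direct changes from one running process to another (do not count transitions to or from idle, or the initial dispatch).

8

Gantt: | P0 0-6 | P1 6-9 | P0 9-10 | P2 10-11 | P3 11-14 | P4 14-17 | P1 17-19 | P3 19-20 | P4 20-25 |
Completion: P0=10  P1=19  P2=11  P3=20  P4=25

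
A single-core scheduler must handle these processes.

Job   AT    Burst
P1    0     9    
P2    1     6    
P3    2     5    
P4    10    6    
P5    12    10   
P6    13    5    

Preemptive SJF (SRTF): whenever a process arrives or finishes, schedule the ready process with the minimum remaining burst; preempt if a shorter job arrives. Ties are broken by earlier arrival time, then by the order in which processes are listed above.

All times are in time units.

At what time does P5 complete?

41

Timeline: | P1 0-1 | P2 1-7 | P3 7-12 | P4 12-18 | P6 18-23 | P1 23-31 | P5 31-41 |
Completion: P1=31  P2=7  P3=12  P4=18  P5=41  P6=23
Turnaround (C−A): P1=31  P2=6  P3=10  P4=8  P5=29  P6=10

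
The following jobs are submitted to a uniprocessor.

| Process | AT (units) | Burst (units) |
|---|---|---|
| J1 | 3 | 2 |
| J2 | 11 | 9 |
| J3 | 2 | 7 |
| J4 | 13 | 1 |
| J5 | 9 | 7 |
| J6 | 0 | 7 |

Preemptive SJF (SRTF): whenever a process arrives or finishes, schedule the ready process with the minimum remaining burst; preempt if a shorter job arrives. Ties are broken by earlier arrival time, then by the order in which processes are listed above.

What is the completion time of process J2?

33

Schedule: | J6 0-3 | J1 3-5 | J6 5-9 | J3 9-13 | J4 13-14 | J3 14-17 | J5 17-24 | J2 24-33 |
Completion: J1=5  J2=33  J3=17  J4=14  J5=24  J6=9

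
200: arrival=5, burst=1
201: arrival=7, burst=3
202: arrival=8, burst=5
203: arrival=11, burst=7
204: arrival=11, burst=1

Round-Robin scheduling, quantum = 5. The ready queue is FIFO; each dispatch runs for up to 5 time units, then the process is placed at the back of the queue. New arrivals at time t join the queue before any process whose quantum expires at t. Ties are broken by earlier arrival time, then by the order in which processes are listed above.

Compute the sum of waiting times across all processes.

16

Gantt: | idle 0-5 | 200 5-6 | idle 6-7 | 201 7-10 | 202 10-15 | 203 15-20 | 204 20-21 | 203 21-23 |
Completion: 200=6  201=10  202=15  203=23  204=21
Waiting = turnaround − burst: 200=0, 201=0, 202=2, 203=5, 204=9
Total waiting = 0 + 0 + 2 + 5 + 9 = 16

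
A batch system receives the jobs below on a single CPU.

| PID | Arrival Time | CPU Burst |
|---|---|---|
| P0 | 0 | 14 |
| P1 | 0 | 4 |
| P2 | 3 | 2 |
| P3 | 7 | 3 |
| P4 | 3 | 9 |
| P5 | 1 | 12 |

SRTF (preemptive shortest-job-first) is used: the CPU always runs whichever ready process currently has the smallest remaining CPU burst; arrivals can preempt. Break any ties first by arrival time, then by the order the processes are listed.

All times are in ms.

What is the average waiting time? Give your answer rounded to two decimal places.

9.00

Schedule: | P1 0-4 | P2 4-6 | P4 6-7 | P3 7-10 | P4 10-18 | P5 18-30 | P0 30-44 |
Completion: P0=44  P1=4  P2=6  P3=10  P4=18  P5=30
Waiting times: P0=30, P1=0, P2=1, P3=0, P4=6, P5=17
Average waiting = (30+0+1+0+6+17) / 6 = 54/6 = 9.00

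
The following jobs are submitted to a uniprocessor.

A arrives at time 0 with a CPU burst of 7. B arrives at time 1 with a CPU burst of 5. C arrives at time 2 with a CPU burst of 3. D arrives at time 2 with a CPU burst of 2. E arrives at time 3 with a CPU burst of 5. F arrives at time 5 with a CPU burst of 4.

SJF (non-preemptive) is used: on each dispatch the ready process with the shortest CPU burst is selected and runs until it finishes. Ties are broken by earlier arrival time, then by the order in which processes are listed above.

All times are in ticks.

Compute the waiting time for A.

0

Schedule: | A 0-7 | D 7-9 | C 9-12 | F 12-16 | B 16-21 | E 21-26 |
Completion: A=7  B=21  C=12  D=9  E=26  F=16
Turnaround (C−A): A=7  B=20  C=10  D=7  E=23  F=11
Waiting(A) = turnaround − burst = 7 − 7 = 0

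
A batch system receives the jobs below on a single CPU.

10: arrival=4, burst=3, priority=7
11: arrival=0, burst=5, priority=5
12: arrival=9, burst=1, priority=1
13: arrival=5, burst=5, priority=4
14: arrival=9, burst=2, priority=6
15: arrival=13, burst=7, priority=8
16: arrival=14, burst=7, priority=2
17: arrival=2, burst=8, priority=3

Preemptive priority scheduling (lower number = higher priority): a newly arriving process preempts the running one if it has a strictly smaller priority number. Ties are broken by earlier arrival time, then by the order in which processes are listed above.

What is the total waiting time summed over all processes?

Timeline: | 11 0-2 | 17 2-9 | 12 9-10 | 17 10-11 | 13 11-14 | 16 14-21 | 13 21-23 | 11 23-26 | 14 26-28 | 10 28-31 | 15 31-38 |
Completion: 10=31  11=26  12=10  13=23  14=28  15=38  16=21  17=11
Waiting = turnaround − burst: 10=24, 11=21, 12=0, 13=13, 14=17, 15=18, 16=0, 17=1
Total waiting = 24 + 21 + 0 + 13 + 17 + 18 + 0 + 1 = 94

94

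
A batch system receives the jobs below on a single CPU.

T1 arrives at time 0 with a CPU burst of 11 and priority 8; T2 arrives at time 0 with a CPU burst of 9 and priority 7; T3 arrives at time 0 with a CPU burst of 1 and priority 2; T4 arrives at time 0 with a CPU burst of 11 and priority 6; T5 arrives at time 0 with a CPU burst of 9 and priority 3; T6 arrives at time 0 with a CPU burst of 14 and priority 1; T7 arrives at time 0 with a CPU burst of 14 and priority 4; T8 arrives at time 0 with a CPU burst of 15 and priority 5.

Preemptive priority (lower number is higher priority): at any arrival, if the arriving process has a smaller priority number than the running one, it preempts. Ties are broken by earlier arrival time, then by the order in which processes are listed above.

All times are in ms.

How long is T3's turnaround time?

15

Schedule: | T6 0-14 | T3 14-15 | T5 15-24 | T7 24-38 | T8 38-53 | T4 53-64 | T2 64-73 | T1 73-84 |
Completion: T1=84  T2=73  T3=15  T4=64  T5=24  T6=14  T7=38  T8=53
Turnaround(T3) = completion − arrival = 15 − 0 = 15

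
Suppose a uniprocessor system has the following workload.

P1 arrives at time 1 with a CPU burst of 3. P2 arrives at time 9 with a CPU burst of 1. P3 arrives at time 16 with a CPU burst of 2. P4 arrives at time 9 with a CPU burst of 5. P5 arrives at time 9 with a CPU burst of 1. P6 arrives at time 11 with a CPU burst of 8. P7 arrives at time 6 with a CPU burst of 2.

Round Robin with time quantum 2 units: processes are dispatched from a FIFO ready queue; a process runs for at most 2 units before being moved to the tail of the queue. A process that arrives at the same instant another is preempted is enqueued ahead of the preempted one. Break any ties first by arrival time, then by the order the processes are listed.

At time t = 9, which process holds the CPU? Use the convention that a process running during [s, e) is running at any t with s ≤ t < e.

Schedule: | idle 0-1 | P1 1-4 | idle 4-6 | P7 6-8 | idle 8-9 | P2 9-10 | P4 10-12 | P5 12-13 | P6 13-15 | P4 15-17 | P6 17-19 | P3 19-21 | P4 21-22 | P6 22-26 |
Completion: P1=4  P2=10  P3=21  P4=22  P5=13  P6=26  P7=8
Turnaround (C−A): P1=3  P2=1  P3=5  P4=13  P5=4  P6=15  P7=2

P2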